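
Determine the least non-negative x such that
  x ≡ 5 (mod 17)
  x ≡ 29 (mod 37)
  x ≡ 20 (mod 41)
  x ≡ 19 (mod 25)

The moduli are pairwise coprime; N = 17·37·41·25 = 644725.
N/17 = 37925; 37925 ≡ 15 (mod 17); 15·8 ≡ 1, so inverse 8.
N/37 = 17425; 17425 ≡ 35 (mod 37); 35·18 ≡ 1, so inverse 18.
N/41 = 15725; 15725 ≡ 22 (mod 41); 22·28 ≡ 1, so inverse 28.
N/25 = 25789; 25789 ≡ 14 (mod 25); 14·9 ≡ 1, so inverse 9.
x ≡ 5·37925·8 + 29·17425·18 + 20·15725·28 + 19·25789·9 = 23828769.
23828769 mod 644725 = 618669.

618669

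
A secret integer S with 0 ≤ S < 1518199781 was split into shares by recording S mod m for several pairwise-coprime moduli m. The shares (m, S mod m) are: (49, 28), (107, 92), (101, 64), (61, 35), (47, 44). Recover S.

Combine the congruences pairwise.
From S ≡ 28 (mod 49) write S = 28 + 49t. Substituting into S ≡ 92 (mod 107) gives 49t ≡ 64 (mod 107), and since 49⁻¹ ≡ 83 (mod 107), t ≡ 69. Hence S ≡ 28 + 49·69 = 3409 (mod 5243).
From S ≡ 3409 (mod 5243) write S = 3409 + 5243t. Substituting into S ≡ 64 (mod 101) gives 5243t ≡ 89 (mod 101), and since 92⁻¹ ≡ 56 (mod 101), t ≡ 35. Hence S ≡ 3409 + 5243·35 = 186914 (mod 529543).
From S ≡ 186914 (mod 529543) write S = 186914 + 529543t. Substituting into S ≡ 35 (mod 61) gives 529543t ≡ 25 (mod 61), and since 2⁻¹ ≡ 31 (mod 61), t ≡ 43. Hence S ≡ 186914 + 529543·43 = 22957263 (mod 32302123).
From S ≡ 22957263 (mod 32302123) write S = 22957263 + 32302123t. Substituting into S ≡ 44 (mod 47) gives 32302123t ≡ 25 (mod 47), and since 10⁻¹ ≡ 33 (mod 47), t ≡ 26. Hence S ≡ 22957263 + 32302123·26 = 862812461 (mod 1518199781).

862812461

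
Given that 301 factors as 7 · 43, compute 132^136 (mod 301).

225

Mod 7: 132 ≡ 6; by Fermat, exponent reduces to 136 mod 6 = 4; 6^4 ≡ 1 (mod 7).
Mod 43: 132 ≡ 3; by Fermat, exponent reduces to 136 mod 42 = 10; 3^10 ≡ 10 (mod 43).
Combine by CRT: x ≡ 1 (mod 7), x ≡ 10 (mod 43) ⇒ x ≡ 225 (mod 301).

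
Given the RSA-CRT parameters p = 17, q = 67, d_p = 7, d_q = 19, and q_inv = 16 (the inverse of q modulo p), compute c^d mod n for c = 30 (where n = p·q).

m₁ = c^(d_p) mod p: c ≡ 13 (mod 17), and 13^7 mod 17 = 4.
m₂ = c^(d_q) mod q: c ≡ 30 (mod 67), and 30^19 mod 67 = 30.
h = q_inv·(m₁ − m₂) mod p = 16·(4 − 30) mod 17 = 9.
m = m₂ + h·q = 30 + 9·67 = 633.

633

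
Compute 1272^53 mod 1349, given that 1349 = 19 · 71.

265

Mod 19: 1272 ≡ 18; by Fermat, exponent reduces to 53 mod 18 = 17; 18^17 ≡ 18 (mod 19).
Mod 71: 1272 ≡ 65; 65^53 ≡ 52 (mod 71).
Combine by CRT: x ≡ 18 (mod 19), x ≡ 52 (mod 71) ⇒ x ≡ 265 (mod 1349).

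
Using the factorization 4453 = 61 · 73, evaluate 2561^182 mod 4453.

Mod 61: 2561 ≡ 60; by Fermat, exponent reduces to 182 mod 60 = 2; 60^2 ≡ 1 (mod 61).
Mod 73: 2561 ≡ 6; by Fermat, exponent reduces to 182 mod 72 = 38; 6^38 ≡ 36 (mod 73).
Combine by CRT: x ≡ 1 (mod 61), x ≡ 36 (mod 73) ⇒ x ≡ 3905 (mod 4453).

3905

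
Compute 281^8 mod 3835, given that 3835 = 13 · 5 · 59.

521

Mod 13: 281 ≡ 8; 8^8 ≡ 1 (mod 13).
Mod 5: 281 ≡ 1; since 4 | 8, by Fermat 1^8 ≡ 1 (mod 5).
Mod 59: 281 ≡ 45; 45^8 ≡ 49 (mod 59).
Combine by CRT: x ≡ 1 (mod 13), x ≡ 1 (mod 5), x ≡ 49 (mod 59) ⇒ x ≡ 521 (mod 3835).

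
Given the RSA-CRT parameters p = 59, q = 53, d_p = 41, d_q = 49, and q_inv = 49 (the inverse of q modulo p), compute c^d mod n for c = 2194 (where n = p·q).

m₁ = c^(d_p) mod p: c ≡ 11 (mod 59), and 11^41 mod 59 = 38.
m₂ = c^(d_q) mod q: c ≡ 21 (mod 53), and 21^49 mod 53 = 34.
h = q_inv·(m₁ − m₂) mod p = 49·(38 − 34) mod 59 = 19.
m = m₂ + h·q = 34 + 19·53 = 1041.

1041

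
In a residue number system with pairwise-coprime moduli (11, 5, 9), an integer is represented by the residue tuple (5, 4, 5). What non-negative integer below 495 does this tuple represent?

Combine the congruences pairwise.
From x ≡ 5 (mod 11) write x = 5 + 11t. Substituting into x ≡ 4 (mod 5) gives 11t ≡ 4 (mod 5), and since 1⁻¹ ≡ 1 (mod 5), t ≡ 4. Hence x ≡ 5 + 11·4 = 49 (mod 55).
From x ≡ 49 (mod 55) write x = 49 + 55t. Substituting into x ≡ 5 (mod 9) gives 55t ≡ 1 (mod 9), and since 1⁻¹ ≡ 1 (mod 9), t ≡ 1. Hence x ≡ 49 + 55·1 = 104 (mod 495).

104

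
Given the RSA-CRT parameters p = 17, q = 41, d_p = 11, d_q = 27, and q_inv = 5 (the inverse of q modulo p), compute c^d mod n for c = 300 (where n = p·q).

m₁ = c^(d_p) mod p: c ≡ 11 (mod 17), and 11^11 mod 17 = 12.
m₂ = c^(d_q) mod q: c ≡ 13 (mod 41), and 13^27 mod 41 = 15.
h = q_inv·(m₁ − m₂) mod p = 5·(12 − 15) mod 17 = 2.
m = m₂ + h·q = 15 + 2·41 = 97.

97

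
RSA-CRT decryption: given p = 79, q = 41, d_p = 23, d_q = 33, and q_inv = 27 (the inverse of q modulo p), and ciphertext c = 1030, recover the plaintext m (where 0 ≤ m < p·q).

3155

m₁ = c^(d_p) mod p: c ≡ 3 (mod 79), and 3^23 mod 79 = 74.
m₂ = c^(d_q) mod q: c ≡ 5 (mod 41), and 5^33 mod 41 = 39.
h = q_inv·(m₁ − m₂) mod p = 27·(74 − 39) mod 79 = 76.
m = m₂ + h·q = 39 + 76·41 = 3155.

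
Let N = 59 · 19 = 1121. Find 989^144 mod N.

552

Mod 59: 989 ≡ 45; by Fermat, exponent reduces to 144 mod 58 = 28; 45^28 ≡ 21 (mod 59).
Mod 19: 989 ≡ 1; since 18 | 144, by Fermat 1^144 ≡ 1 (mod 19).
Combine by CRT: x ≡ 21 (mod 59), x ≡ 1 (mod 19) ⇒ x ≡ 552 (mod 1121).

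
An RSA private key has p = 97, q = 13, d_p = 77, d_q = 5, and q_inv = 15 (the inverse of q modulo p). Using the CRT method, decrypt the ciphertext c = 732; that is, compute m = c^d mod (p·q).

413

m₁ = c^(d_p) mod p: c ≡ 53 (mod 97), and 53^77 mod 97 = 25.
m₂ = c^(d_q) mod q: c ≡ 4 (mod 13), and 4^5 mod 13 = 10.
h = q_inv·(m₁ − m₂) mod p = 15·(25 − 10) mod 97 = 31.
m = m₂ + h·q = 10 + 31·13 = 413.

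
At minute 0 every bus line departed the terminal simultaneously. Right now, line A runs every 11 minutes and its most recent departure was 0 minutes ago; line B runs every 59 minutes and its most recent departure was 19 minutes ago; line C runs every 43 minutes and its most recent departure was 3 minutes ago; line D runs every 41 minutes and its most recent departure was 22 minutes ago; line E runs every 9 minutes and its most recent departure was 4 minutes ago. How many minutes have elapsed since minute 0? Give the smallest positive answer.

The moduli are pairwise coprime; N = 11·59·43·41·9 = 10297683.
N/11 = 936153; 936153 ≡ 9 (mod 11); 9·5 ≡ 1, so inverse 5.
N/59 = 174537; 174537 ≡ 15 (mod 59); 15·4 ≡ 1, so inverse 4.
N/43 = 239481; 239481 ≡ 14 (mod 43); 14·40 ≡ 1, so inverse 40.
N/41 = 251163; 251163 ≡ 38 (mod 41); 38·27 ≡ 1, so inverse 27.
N/9 = 1144187; 1144187 ≡ 8 (mod 9); 8·8 ≡ 1, so inverse 8.
t ≡ 0·936153·5 + 19·174537·4 + 3·239481·40 + 22·251163·27 + 4·1144187·8 = 227807338.
227807338 mod 10297683 = 1258312.

1258312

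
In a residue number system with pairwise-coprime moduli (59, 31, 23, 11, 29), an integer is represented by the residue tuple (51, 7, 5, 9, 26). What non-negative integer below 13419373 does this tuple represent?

The moduli are pairwise coprime; N = 59·31·23·11·29 = 13419373.
N/59 = 227447; 227447 ≡ 2 (mod 59); 2·30 ≡ 1, so inverse 30.
N/31 = 432883; 432883 ≡ 30 (mod 31); 30·30 ≡ 1, so inverse 30.
N/23 = 583451; 583451 ≡ 10 (mod 23); 10·7 ≡ 1, so inverse 7.
N/11 = 1219943; 1219943 ≡ 10 (mod 11); 10·10 ≡ 1, so inverse 10.
N/29 = 462737; 462737 ≡ 13 (mod 29); 13·9 ≡ 1, so inverse 9.
x ≡ 51·227447·30 + 7·432883·30 + 5·583451·7 + 9·1219943·10 + 26·462737·9 = 677395453.
677395453 mod 13419373 = 6426803.

6426803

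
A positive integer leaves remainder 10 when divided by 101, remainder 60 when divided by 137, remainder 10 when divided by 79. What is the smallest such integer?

773973

The moduli are pairwise coprime; N = 101·137·79 = 1093123.
N/101 = 10823; 10823 ≡ 16 (mod 101); 16·19 ≡ 1, so inverse 19.
N/137 = 7979; 7979 ≡ 33 (mod 137); 33·54 ≡ 1, so inverse 54.
N/79 = 13837; 13837 ≡ 12 (mod 79); 12·33 ≡ 1, so inverse 33.
x ≡ 10·10823·19 + 60·7979·54 + 10·13837·33 = 32474540.
32474540 mod 1093123 = 773973.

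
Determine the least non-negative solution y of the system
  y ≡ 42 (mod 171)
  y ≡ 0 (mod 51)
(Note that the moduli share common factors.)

1581

gcd(171, 51) = 3 and 3 | (0 − 42), so the pair is consistent; merging gives y ≡ 1581 (mod 2907), where 2907 = lcm(171, 51).
The solution is unique modulo lcm(171, 51) = 2907.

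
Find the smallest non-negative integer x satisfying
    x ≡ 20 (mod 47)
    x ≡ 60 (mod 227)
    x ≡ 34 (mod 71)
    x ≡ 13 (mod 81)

48267751

From x ≡ 20 (mod 47) write x = 20 + 47t. Substituting into x ≡ 60 (mod 227) gives 47t ≡ 40 (mod 227), and since 47⁻¹ ≡ 29 (mod 227), t ≡ 25. Hence x ≡ 20 + 47·25 = 1195 (mod 10669).
From x ≡ 1195 (mod 10669) write x = 1195 + 10669t. Substituting into x ≡ 34 (mod 71) gives 10669t ≡ 46 (mod 71), and since 19⁻¹ ≡ 15 (mod 71), t ≡ 51. Hence x ≡ 1195 + 10669·51 = 545314 (mod 757499).
From x ≡ 545314 (mod 757499) write x = 545314 + 757499t. Substituting into x ≡ 13 (mod 81) gives 757499t ≡ 72 (mod 81), and since 68⁻¹ ≡ 56 (mod 81), t ≡ 63. Hence x ≡ 545314 + 757499·63 = 48267751 (mod 61357419).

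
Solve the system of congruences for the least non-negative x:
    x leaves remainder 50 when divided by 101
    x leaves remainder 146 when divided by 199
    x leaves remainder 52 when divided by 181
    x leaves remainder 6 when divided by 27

88361718

From x ≡ 50 (mod 101) write x = 50 + 101t. Substituting into x ≡ 146 (mod 199) gives 101t ≡ 96 (mod 199), and since 101⁻¹ ≡ 67 (mod 199), t ≡ 64. Hence x ≡ 50 + 101·64 = 6514 (mod 20099).
From x ≡ 6514 (mod 20099) write x = 6514 + 20099t. Substituting into x ≡ 52 (mod 181) gives 20099t ≡ 54 (mod 181), and since 8⁻¹ ≡ 68 (mod 181), t ≡ 52. Hence x ≡ 6514 + 20099·52 = 1051662 (mod 3637919).
From x ≡ 1051662 (mod 3637919) write x = 1051662 + 3637919t. Substituting into x ≡ 6 (mod 27) gives 3637919t ≡ 21 (mod 27), and since 20⁻¹ ≡ 23 (mod 27), t ≡ 24. Hence x ≡ 1051662 + 3637919·24 = 88361718 (mod 98223813).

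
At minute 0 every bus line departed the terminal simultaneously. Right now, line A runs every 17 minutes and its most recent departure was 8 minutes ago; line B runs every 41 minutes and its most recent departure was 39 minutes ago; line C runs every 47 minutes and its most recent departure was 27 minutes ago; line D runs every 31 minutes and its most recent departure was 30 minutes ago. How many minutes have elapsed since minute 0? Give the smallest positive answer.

The moduli are pairwise coprime; N = 17·41·47·31 = 1015529.
N/17 = 59737; 59737 ≡ 16 (mod 17); 16·16 ≡ 1, so inverse 16.
N/41 = 24769; 24769 ≡ 5 (mod 41); 5·33 ≡ 1, so inverse 33.
N/47 = 21607; 21607 ≡ 34 (mod 47); 34·18 ≡ 1, so inverse 18.
N/31 = 32759; 32759 ≡ 23 (mod 31); 23·27 ≡ 1, so inverse 27.
t ≡ 8·59737·16 + 39·24769·33 + 27·21607·18 + 30·32759·27 = 76559831.
76559831 mod 1015529 = 395156.

395156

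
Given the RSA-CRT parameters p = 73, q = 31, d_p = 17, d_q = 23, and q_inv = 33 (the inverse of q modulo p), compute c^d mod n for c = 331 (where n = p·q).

m₁ = c^(d_p) mod p: c ≡ 39 (mod 73), and 39^17 mod 73 = 40.
m₂ = c^(d_q) mod q: c ≡ 21 (mod 31), and 21^23 mod 31 = 17.
h = q_inv·(m₁ − m₂) mod p = 33·(40 − 17) mod 73 = 29.
m = m₂ + h·q = 17 + 29·31 = 916.

916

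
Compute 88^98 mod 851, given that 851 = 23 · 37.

788

Mod 23: 88 ≡ 19; by Fermat, exponent reduces to 98 mod 22 = 10; 19^10 ≡ 6 (mod 23).
Mod 37: 88 ≡ 14; by Fermat, exponent reduces to 98 mod 36 = 26; 14^26 ≡ 11 (mod 37).
Combine by CRT: x ≡ 6 (mod 23), x ≡ 11 (mod 37) ⇒ x ≡ 788 (mod 851).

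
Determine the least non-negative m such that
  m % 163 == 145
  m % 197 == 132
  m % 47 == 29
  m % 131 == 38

Combine the congruences pairwise.
From m ≡ 145 (mod 163) write m = 145 + 163t. Substituting into m ≡ 132 (mod 197) gives 163t ≡ 184 (mod 197), and since 163⁻¹ ≡ 168 (mod 197), t ≡ 180. Hence m ≡ 145 + 163·180 = 29485 (mod 32111).
From m ≡ 29485 (mod 32111) write m = 29485 + 32111t. Substituting into m ≡ 29 (mod 47) gives 32111t ≡ 13 (mod 47), and since 10⁻¹ ≡ 33 (mod 47), t ≡ 6. Hence m ≡ 29485 + 32111·6 = 222151 (mod 1509217).
From m ≡ 222151 (mod 1509217) write m = 222151 + 1509217t. Substituting into m ≡ 38 (mod 131) gives 1509217t ≡ 63 (mod 131), and since 97⁻¹ ≡ 104 (mod 131), t ≡ 2. Hence m ≡ 222151 + 1509217·2 = 3240585 (mod 197707427).

3240585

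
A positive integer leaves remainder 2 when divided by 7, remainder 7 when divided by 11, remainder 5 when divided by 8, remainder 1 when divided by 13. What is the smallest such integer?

3901

Combine the congruences pairwise.
From N ≡ 2 (mod 7) write N = 2 + 7t. Substituting into N ≡ 7 (mod 11) gives 7t ≡ 5 (mod 11), and since 7⁻¹ ≡ 8 (mod 11), t ≡ 7. Hence N ≡ 2 + 7·7 = 51 (mod 77).
From N ≡ 51 (mod 77) write N = 51 + 77t. Substituting into N ≡ 5 (mod 8) gives 77t ≡ 2 (mod 8), and since 5⁻¹ ≡ 5 (mod 8), t ≡ 2. Hence N ≡ 51 + 77·2 = 205 (mod 616).
From N ≡ 205 (mod 616) write N = 205 + 616t. Substituting into N ≡ 1 (mod 13) gives 616t ≡ 4 (mod 13), and since 5⁻¹ ≡ 8 (mod 13), t ≡ 6. Hence N ≡ 205 + 616·6 = 3901 (mod 8008).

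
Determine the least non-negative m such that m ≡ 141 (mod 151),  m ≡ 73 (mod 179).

From m ≡ 141 (mod 151) write m = 141 + 151t. Substituting into m ≡ 73 (mod 179) gives 151t ≡ 111 (mod 179), and since 151⁻¹ ≡ 147 (mod 179), t ≡ 28. Hence m ≡ 141 + 151·28 = 4369 (mod 27029).

4369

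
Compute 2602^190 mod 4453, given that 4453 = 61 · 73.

Mod 61: 2602 ≡ 40; by Fermat, exponent reduces to 190 mod 60 = 10; 40^10 ≡ 48 (mod 61).
Mod 73: 2602 ≡ 47; by Fermat, exponent reduces to 190 mod 72 = 46; 47^46 ≡ 61 (mod 73).
Combine by CRT: x ≡ 48 (mod 61), x ≡ 61 (mod 73) ⇒ x ≡ 353 (mod 4453).

353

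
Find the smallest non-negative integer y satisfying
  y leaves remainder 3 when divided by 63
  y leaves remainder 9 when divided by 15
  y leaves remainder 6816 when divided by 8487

40764

gcd(63, 15) = 3 and 3 | (9 − 3), so the pair is consistent; merging gives y ≡ 129 (mod 315), where 315 = lcm(63, 15).
gcd(315, 8487) = 9 and 9 | (6816 − 129), so the pair is consistent; merging gives y ≡ 40764 (mod 297045), where 297045 = lcm(315, 8487).
The solution is unique modulo lcm(63, 15, 8487) = 297045.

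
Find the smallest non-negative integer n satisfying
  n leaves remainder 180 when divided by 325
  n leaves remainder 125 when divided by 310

gcd(325, 310) = 5 and 5 | (125 − 180), so the pair is consistent; merging gives n ≡ 5705 (mod 20150), where 20150 = lcm(325, 310).
The solution is unique modulo lcm(325, 310) = 20150.

5705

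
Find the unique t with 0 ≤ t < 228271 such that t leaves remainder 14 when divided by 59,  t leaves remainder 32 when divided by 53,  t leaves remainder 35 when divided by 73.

40842

Combine the congruences pairwise.
From t ≡ 14 (mod 59) write t = 14 + 59s. Substituting into t ≡ 32 (mod 53) gives 59s ≡ 18 (mod 53), and since 6⁻¹ ≡ 9 (mod 53), s ≡ 3. Hence t ≡ 14 + 59·3 = 191 (mod 3127).
From t ≡ 191 (mod 3127) write t = 191 + 3127s. Substituting into t ≡ 35 (mod 73) gives 3127s ≡ 63 (mod 73), and since 61⁻¹ ≡ 6 (mod 73), s ≡ 13. Hence t ≡ 191 + 3127·13 = 40842 (mod 228271).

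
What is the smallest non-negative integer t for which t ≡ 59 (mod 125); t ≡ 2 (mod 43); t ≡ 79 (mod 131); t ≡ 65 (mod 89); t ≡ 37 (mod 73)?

Combine the congruences pairwise.
From t ≡ 59 (mod 125) write t = 59 + 125s. Substituting into t ≡ 2 (mod 43) gives 125s ≡ 29 (mod 43), and since 39⁻¹ ≡ 32 (mod 43), s ≡ 25. Hence t ≡ 59 + 125·25 = 3184 (mod 5375).
From t ≡ 3184 (mod 5375) write t = 3184 + 5375s. Substituting into t ≡ 79 (mod 131) gives 5375s ≡ 39 (mod 131), and since 4⁻¹ ≡ 33 (mod 131), s ≡ 108. Hence t ≡ 3184 + 5375·108 = 583684 (mod 704125).
From t ≡ 583684 (mod 704125) write t = 583684 + 704125s. Substituting into t ≡ 65 (mod 89) gives 704125s ≡ 43 (mod 89), and since 46⁻¹ ≡ 60 (mod 89), s ≡ 88. Hence t ≡ 583684 + 704125·88 = 62546684 (mod 62667125).
From t ≡ 62546684 (mod 62667125) write t = 62546684 + 62667125s. Substituting into t ≡ 37 (mod 73) gives 62667125s ≡ 45 (mod 73), and since 56⁻¹ ≡ 30 (mod 73), s ≡ 36. Hence t ≡ 62546684 + 62667125·36 = 2318563184 (mod 4574700125).

2318563184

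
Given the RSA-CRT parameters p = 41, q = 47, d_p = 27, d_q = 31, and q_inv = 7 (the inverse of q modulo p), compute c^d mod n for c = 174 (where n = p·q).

510

m₁ = c^(d_p) mod p: c ≡ 10 (mod 41), and 10^27 mod 41 = 18.
m₂ = c^(d_q) mod q: c ≡ 33 (mod 47), and 33^31 mod 47 = 40.
h = q_inv·(m₁ − m₂) mod p = 7·(18 − 40) mod 41 = 10.
m = m₂ + h·q = 40 + 10·47 = 510.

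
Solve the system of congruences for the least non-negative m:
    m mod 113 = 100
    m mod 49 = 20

1343

Combine the congruences pairwise.
From m ≡ 100 (mod 113) write m = 100 + 113t. Substituting into m ≡ 20 (mod 49) gives 113t ≡ 18 (mod 49), and since 15⁻¹ ≡ 36 (mod 49), t ≡ 11. Hence m ≡ 100 + 113·11 = 1343 (mod 5537).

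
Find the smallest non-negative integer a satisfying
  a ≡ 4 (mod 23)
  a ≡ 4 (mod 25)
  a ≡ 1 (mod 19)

From a ≡ 4 (mod 23) write a = 4 + 23t. Substituting into a ≡ 4 (mod 25) gives 23t ≡ 0 (mod 25), and since 23⁻¹ ≡ 12 (mod 25), t ≡ 0. Hence a ≡ 4 + 23·0 = 4 (mod 575).
From a ≡ 4 (mod 575) write a = 4 + 575t. Substituting into a ≡ 1 (mod 19) gives 575t ≡ 16 (mod 19), and since 5⁻¹ ≡ 4 (mod 19), t ≡ 7. Hence a ≡ 4 + 575·7 = 4029 (mod 10925).

4029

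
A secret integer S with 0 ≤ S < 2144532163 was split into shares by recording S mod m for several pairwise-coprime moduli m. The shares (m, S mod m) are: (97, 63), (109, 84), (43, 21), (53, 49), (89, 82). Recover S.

1412338590

The moduli are pairwise coprime; N = 97·109·43·53·89 = 2144532163.
N/97 = 22108579; 22108579 ≡ 48 (mod 97); 48·95 ≡ 1, so inverse 95.
N/109 = 19674607; 19674607 ≡ 107 (mod 109); 107·54 ≡ 1, so inverse 54.
N/43 = 49872841; 49872841 ≡ 22 (mod 43); 22·2 ≡ 1, so inverse 2.
N/53 = 40462871; 40462871 ≡ 21 (mod 53); 21·48 ≡ 1, so inverse 48.
N/89 = 24095867; 24095867 ≡ 7 (mod 89); 7·51 ≡ 1, so inverse 51.
S ≡ 63·22108579·95 + 84·19674607·54 + 21·49872841·2 + 49·40462871·48 + 82·24095867·51 = 419596110375.
419596110375 mod 2144532163 = 1412338590.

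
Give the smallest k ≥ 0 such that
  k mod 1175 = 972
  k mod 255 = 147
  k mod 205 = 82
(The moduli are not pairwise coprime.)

gcd(1175, 255) = 5 and 5 | (147 − 972), so the pair is consistent; merging gives k ≡ 25647 (mod 59925), where 59925 = lcm(1175, 255).
gcd(59925, 205) = 5 and 5 | (82 − 25647), so the pair is consistent; merging gives k ≡ 1403922 (mod 2456925), where 2456925 = lcm(59925, 205).
The solution is unique modulo lcm(1175, 255, 205) = 2456925.

1403922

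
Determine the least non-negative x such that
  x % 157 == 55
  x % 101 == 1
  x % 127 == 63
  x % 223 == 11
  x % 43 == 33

17222062774

Combine the congruences pairwise.
From x ≡ 55 (mod 157) write x = 55 + 157t. Substituting into x ≡ 1 (mod 101) gives 157t ≡ 47 (mod 101), and since 56⁻¹ ≡ 92 (mod 101), t ≡ 82. Hence x ≡ 55 + 157·82 = 12929 (mod 15857).
From x ≡ 12929 (mod 15857) write x = 12929 + 15857t. Substituting into x ≡ 63 (mod 127) gives 15857t ≡ 88 (mod 127), and since 109⁻¹ ≡ 7 (mod 127), t ≡ 108. Hence x ≡ 12929 + 15857·108 = 1725485 (mod 2013839).
From x ≡ 1725485 (mod 2013839) write x = 1725485 + 2013839t. Substituting into x ≡ 11 (mod 223) gives 2013839t ≡ 100 (mod 223), and since 149⁻¹ ≡ 3 (mod 223), t ≡ 77. Hence x ≡ 1725485 + 2013839·77 = 156791088 (mod 449086097).
From x ≡ 156791088 (mod 449086097) write x = 156791088 + 449086097t. Substituting into x ≡ 33 (mod 43) gives 449086097t ≡ 17 (mod 43), and since 31⁻¹ ≡ 25 (mod 43), t ≡ 38. Hence x ≡ 156791088 + 449086097·38 = 17222062774 (mod 19310702171).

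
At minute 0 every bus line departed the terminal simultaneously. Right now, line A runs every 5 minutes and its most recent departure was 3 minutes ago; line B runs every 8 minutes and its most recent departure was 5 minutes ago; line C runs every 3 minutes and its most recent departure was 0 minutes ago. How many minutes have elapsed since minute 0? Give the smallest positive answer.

From t ≡ 3 (mod 5) write t = 3 + 5s. Substituting into t ≡ 5 (mod 8) gives 5s ≡ 2 (mod 8), and since 5⁻¹ ≡ 5 (mod 8), s ≡ 2. Hence t ≡ 3 + 5·2 = 13 (mod 40).
From t ≡ 13 (mod 40) write t = 13 + 40s. Substituting into t ≡ 0 (mod 3) gives 40s ≡ 2 (mod 3), and since 1⁻¹ ≡ 1 (mod 3), s ≡ 2. Hence t ≡ 13 + 40·2 = 93 (mod 120).

93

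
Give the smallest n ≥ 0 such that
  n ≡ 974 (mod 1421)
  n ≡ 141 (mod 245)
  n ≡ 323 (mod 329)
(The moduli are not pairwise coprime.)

32236

gcd(1421, 245) = 49 and 49 | (141 − 974), so the pair is consistent; merging gives n ≡ 3816 (mod 7105), where 7105 = lcm(1421, 245).
gcd(7105, 329) = 7 and 7 | (323 − 3816), so the pair is consistent; merging gives n ≡ 32236 (mod 333935), where 333935 = lcm(7105, 329).
The solution is unique modulo lcm(1421, 245, 329) = 333935.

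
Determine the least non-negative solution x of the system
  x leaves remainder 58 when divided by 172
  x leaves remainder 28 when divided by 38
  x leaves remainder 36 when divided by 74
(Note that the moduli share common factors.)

43918

gcd(172, 38) = 2 and 2 | (28 − 58), so the pair is consistent; merging gives x ≡ 1434 (mod 3268), where 3268 = lcm(172, 38).
gcd(3268, 74) = 2 and 2 | (36 − 1434), so the pair is consistent; merging gives x ≡ 43918 (mod 120916), where 120916 = lcm(3268, 74).
The solution is unique modulo lcm(172, 38, 74) = 120916.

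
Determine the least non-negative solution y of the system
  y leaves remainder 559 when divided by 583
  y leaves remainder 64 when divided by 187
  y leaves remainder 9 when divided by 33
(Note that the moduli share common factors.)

12219

gcd(583, 187) = 11 and 11 | (64 − 559), so the pair is consistent; merging gives y ≡ 2308 (mod 9911), where 9911 = lcm(583, 187).
gcd(9911, 33) = 11 and 11 | (9 − 2308), so the pair is consistent; merging gives y ≡ 12219 (mod 29733), where 29733 = lcm(9911, 33).
The solution is unique modulo lcm(583, 187, 33) = 29733.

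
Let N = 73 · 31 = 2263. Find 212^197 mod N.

Mod 73: 212 ≡ 66; by Fermat, exponent reduces to 197 mod 72 = 53; 66^53 ≡ 56 (mod 73).
Mod 31: 212 ≡ 26; by Fermat, exponent reduces to 197 mod 30 = 17; 26^17 ≡ 6 (mod 31).
Combine by CRT: x ≡ 56 (mod 73), x ≡ 6 (mod 31) ⇒ x ≡ 1370 (mod 2263).

1370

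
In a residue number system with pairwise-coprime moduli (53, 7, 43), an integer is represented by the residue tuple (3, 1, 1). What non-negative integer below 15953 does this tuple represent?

904

Combine the congruences pairwise.
From x ≡ 3 (mod 53) write x = 3 + 53t. Substituting into x ≡ 1 (mod 7) gives 53t ≡ 5 (mod 7), and since 4⁻¹ ≡ 2 (mod 7), t ≡ 3. Hence x ≡ 3 + 53·3 = 162 (mod 371).
From x ≡ 162 (mod 371) write x = 162 + 371t. Substituting into x ≡ 1 (mod 43) gives 371t ≡ 11 (mod 43), and since 27⁻¹ ≡ 8 (mod 43), t ≡ 2. Hence x ≡ 162 + 371·2 = 904 (mod 15953).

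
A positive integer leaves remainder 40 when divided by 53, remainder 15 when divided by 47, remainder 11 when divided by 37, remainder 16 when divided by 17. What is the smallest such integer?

Combine the congruences pairwise.
From N ≡ 40 (mod 53) write N = 40 + 53t. Substituting into N ≡ 15 (mod 47) gives 53t ≡ 22 (mod 47), and since 6⁻¹ ≡ 8 (mod 47), t ≡ 35. Hence N ≡ 40 + 53·35 = 1895 (mod 2491).
From N ≡ 1895 (mod 2491) write N = 1895 + 2491t. Substituting into N ≡ 11 (mod 37) gives 2491t ≡ 3 (mod 37), and since 12⁻¹ ≡ 34 (mod 37), t ≡ 28. Hence N ≡ 1895 + 2491·28 = 71643 (mod 92167).
From N ≡ 71643 (mod 92167) write N = 71643 + 92167t. Substituting into N ≡ 16 (mod 17) gives 92167t ≡ 11 (mod 17), and since 10⁻¹ ≡ 12 (mod 17), t ≡ 13. Hence N ≡ 71643 + 92167·13 = 1269814 (mod 1566839).

1269814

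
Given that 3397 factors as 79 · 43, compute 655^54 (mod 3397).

Mod 79: 655 ≡ 23; 23^54 ≡ 1 (mod 79).
Mod 43: 655 ≡ 10; by Fermat, exponent reduces to 54 mod 42 = 12; 10^12 ≡ 21 (mod 43).
Combine by CRT: x ≡ 1 (mod 79), x ≡ 21 (mod 43) ⇒ x ≡ 2687 (mod 3397).

2687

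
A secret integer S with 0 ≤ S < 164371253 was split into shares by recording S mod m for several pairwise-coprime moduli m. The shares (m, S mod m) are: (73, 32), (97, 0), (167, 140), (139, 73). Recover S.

From S ≡ 32 (mod 73) write S = 32 + 73t. Substituting into S ≡ 0 (mod 97) gives 73t ≡ 65 (mod 97), and since 73⁻¹ ≡ 4 (mod 97), t ≡ 66. Hence S ≡ 32 + 73·66 = 4850 (mod 7081).
From S ≡ 4850 (mod 7081) write S = 4850 + 7081t. Substituting into S ≡ 140 (mod 167) gives 7081t ≡ 133 (mod 167), and since 67⁻¹ ≡ 5 (mod 167), t ≡ 164. Hence S ≡ 4850 + 7081·164 = 1166134 (mod 1182527).
From S ≡ 1166134 (mod 1182527) write S = 1166134 + 1182527t. Substituting into S ≡ 73 (mod 139) gives 1182527t ≡ 10 (mod 139), and since 54⁻¹ ≡ 121 (mod 139), t ≡ 98. Hence S ≡ 1166134 + 1182527·98 = 117053780 (mod 164371253).

117053780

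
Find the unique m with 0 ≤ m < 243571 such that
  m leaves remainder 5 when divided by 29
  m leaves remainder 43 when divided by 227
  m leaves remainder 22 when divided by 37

163710

From m ≡ 5 (mod 29) write m = 5 + 29t. Substituting into m ≡ 43 (mod 227) gives 29t ≡ 38 (mod 227), and since 29⁻¹ ≡ 47 (mod 227), t ≡ 197. Hence m ≡ 5 + 29·197 = 5718 (mod 6583).
From m ≡ 5718 (mod 6583) write m = 5718 + 6583t. Substituting into m ≡ 22 (mod 37) gives 6583t ≡ 2 (mod 37), and since 34⁻¹ ≡ 12 (mod 37), t ≡ 24. Hence m ≡ 5718 + 6583·24 = 163710 (mod 243571).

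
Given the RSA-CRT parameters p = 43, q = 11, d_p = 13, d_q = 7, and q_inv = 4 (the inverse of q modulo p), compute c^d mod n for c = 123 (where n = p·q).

m₁ = c^(d_p) mod p: c ≡ 37 (mod 43), and 37^13 mod 43 = 37.
m₂ = c^(d_q) mod q: c ≡ 2 (mod 11), and 2^7 mod 11 = 7.
h = q_inv·(m₁ − m₂) mod p = 4·(37 − 7) mod 43 = 34.
m = m₂ + h·q = 7 + 34·11 = 381.

381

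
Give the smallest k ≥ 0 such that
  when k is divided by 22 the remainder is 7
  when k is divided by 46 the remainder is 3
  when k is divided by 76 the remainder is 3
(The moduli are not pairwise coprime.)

Combine the congruences pairwise.
gcd(22, 46) = 2 and 2 | (3 − 7), so the pair is consistent; merging gives k ≡ 95 (mod 506), where 506 = lcm(22, 46).
gcd(506, 76) = 2 and 2 | (3 − 95), so the pair is consistent; merging gives k ≡ 12239 (mod 19228), where 19228 = lcm(506, 76).
The solution is unique modulo lcm(22, 46, 76) = 19228.

12239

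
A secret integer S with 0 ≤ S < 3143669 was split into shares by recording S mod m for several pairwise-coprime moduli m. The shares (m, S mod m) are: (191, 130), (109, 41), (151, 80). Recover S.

598342

From S ≡ 130 (mod 191) write S = 130 + 191t. Substituting into S ≡ 41 (mod 109) gives 191t ≡ 20 (mod 109), and since 82⁻¹ ≡ 4 (mod 109), t ≡ 80. Hence S ≡ 130 + 191·80 = 15410 (mod 20819).
From S ≡ 15410 (mod 20819) write S = 15410 + 20819t. Substituting into S ≡ 80 (mod 151) gives 20819t ≡ 72 (mod 151), and since 132⁻¹ ≡ 143 (mod 151), t ≡ 28. Hence S ≡ 15410 + 20819·28 = 598342 (mod 3143669).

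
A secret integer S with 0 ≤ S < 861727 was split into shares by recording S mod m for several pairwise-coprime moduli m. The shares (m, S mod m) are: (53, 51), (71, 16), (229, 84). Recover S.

The moduli are pairwise coprime; N = 53·71·229 = 861727.
N/53 = 16259; 16259 ≡ 41 (mod 53); 41·22 ≡ 1, so inverse 22.
N/71 = 12137; 12137 ≡ 67 (mod 71); 67·53 ≡ 1, so inverse 53.
N/229 = 3763; 3763 ≡ 99 (mod 229); 99·192 ≡ 1, so inverse 192.
S ≡ 51·16259·22 + 16·12137·53 + 84·3763·192 = 89224438.
89224438 mod 861727 = 466557.

466557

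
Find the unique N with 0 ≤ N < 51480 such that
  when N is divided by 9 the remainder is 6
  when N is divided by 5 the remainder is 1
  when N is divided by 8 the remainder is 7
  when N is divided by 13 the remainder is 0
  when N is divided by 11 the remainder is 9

26871

The moduli are pairwise coprime; M = 9·5·8·13·11 = 51480.
M/9 = 5720; 5720 ≡ 5 (mod 9); 5·2 ≡ 1, so inverse 2.
M/5 = 10296; 10296 ≡ 1 (mod 5), inverse 1.
M/8 = 6435; 6435 ≡ 3 (mod 8); 3·3 ≡ 1, so inverse 3.
M/13 = 3960; 3960 ≡ 8 (mod 13); 8·5 ≡ 1, so inverse 5.
M/11 = 4680; 4680 ≡ 5 (mod 11); 5·9 ≡ 1, so inverse 9.
N ≡ 6·5720·2 + 1·10296·1 + 7·6435·3 + 0·3960·5 + 9·4680·9 = 593151.
593151 mod 51480 = 26871.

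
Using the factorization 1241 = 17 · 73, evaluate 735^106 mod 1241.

254

Mod 17: 735 ≡ 4; by Fermat, exponent reduces to 106 mod 16 = 10; 4^10 ≡ 16 (mod 17).
Mod 73: 735 ≡ 5; by Fermat, exponent reduces to 106 mod 72 = 34; 5^34 ≡ 35 (mod 73).
Combine by CRT: x ≡ 16 (mod 17), x ≡ 35 (mod 73) ⇒ x ≡ 254 (mod 1241).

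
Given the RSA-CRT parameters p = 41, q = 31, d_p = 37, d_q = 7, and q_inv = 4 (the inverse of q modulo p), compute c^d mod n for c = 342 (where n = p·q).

683

m₁ = c^(d_p) mod p: c ≡ 14 (mod 41), and 14^37 mod 41 = 27.
m₂ = c^(d_q) mod q: c ≡ 1 (mod 31), and 1^7 mod 31 = 1.
h = q_inv·(m₁ − m₂) mod p = 4·(27 − 1) mod 41 = 22.
m = m₂ + h·q = 1 + 22·31 = 683.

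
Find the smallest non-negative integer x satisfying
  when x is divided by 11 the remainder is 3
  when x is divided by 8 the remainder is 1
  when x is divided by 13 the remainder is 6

From x ≡ 3 (mod 11) write x = 3 + 11t. Substituting into x ≡ 1 (mod 8) gives 11t ≡ 6 (mod 8), and since 3⁻¹ ≡ 3 (mod 8), t ≡ 2. Hence x ≡ 3 + 11·2 = 25 (mod 88).
From x ≡ 25 (mod 88) write x = 25 + 88t. Substituting into x ≡ 6 (mod 13) gives 88t ≡ 7 (mod 13), and since 10⁻¹ ≡ 4 (mod 13), t ≡ 2. Hence x ≡ 25 + 88·2 = 201 (mod 1144).

201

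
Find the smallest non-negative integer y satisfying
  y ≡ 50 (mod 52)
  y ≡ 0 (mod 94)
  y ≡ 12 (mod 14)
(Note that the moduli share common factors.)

gcd(52, 94) = 2 and 2 | (0 − 50), so the pair is consistent; merging gives y ≡ 1974 (mod 2444), where 2444 = lcm(52, 94).
gcd(2444, 14) = 2 and 2 | (12 − 1974), so the pair is consistent; merging gives y ≡ 14194 (mod 17108), where 17108 = lcm(2444, 14).
The solution is unique modulo lcm(52, 94, 14) = 17108.

14194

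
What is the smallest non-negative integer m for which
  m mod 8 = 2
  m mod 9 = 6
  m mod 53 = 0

3498

From m ≡ 2 (mod 8) write m = 2 + 8t. Substituting into m ≡ 6 (mod 9) gives 8t ≡ 4 (mod 9), and since 8⁻¹ ≡ 8 (mod 9), t ≡ 5. Hence m ≡ 2 + 8·5 = 42 (mod 72).
From m ≡ 42 (mod 72) write m = 42 + 72t. Substituting into m ≡ 0 (mod 53) gives 72t ≡ 11 (mod 53), and since 19⁻¹ ≡ 14 (mod 53), t ≡ 48. Hence m ≡ 42 + 72·48 = 3498 (mod 3816).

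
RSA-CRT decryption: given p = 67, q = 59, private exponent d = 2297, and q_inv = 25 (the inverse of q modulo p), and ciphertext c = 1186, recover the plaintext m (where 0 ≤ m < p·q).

d_p = d mod (p−1) = 2297 mod 66 = 53; d_q = d mod (q−1) = 35.
m₁ = c^(d_p) mod p: c ≡ 47 (mod 67), and 47^53 mod 67 = 19.
m₂ = c^(d_q) mod q: c ≡ 6 (mod 59), and 6^35 mod 59 = 13.
h = q_inv·(m₁ − m₂) mod p = 25·(19 − 13) mod 67 = 16.
m = m₂ + h·q = 13 + 16·59 = 957.

957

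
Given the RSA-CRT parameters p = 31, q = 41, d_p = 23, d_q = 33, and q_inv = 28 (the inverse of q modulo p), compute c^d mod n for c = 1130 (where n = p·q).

359

m₁ = c^(d_p) mod p: c ≡ 14 (mod 31), and 14^23 mod 31 = 18.
m₂ = c^(d_q) mod q: c ≡ 23 (mod 41), and 23^33 mod 41 = 31.
h = q_inv·(m₁ − m₂) mod p = 28·(18 − 31) mod 31 = 8.
m = m₂ + h·q = 31 + 8·41 = 359.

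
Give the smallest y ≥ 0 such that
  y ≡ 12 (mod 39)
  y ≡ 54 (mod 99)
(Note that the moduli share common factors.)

1143

Combine the congruences pairwise.
gcd(39, 99) = 3 and 3 | (54 − 12), so the pair is consistent; merging gives y ≡ 1143 (mod 1287), where 1287 = lcm(39, 99).
The solution is unique modulo lcm(39, 99) = 1287.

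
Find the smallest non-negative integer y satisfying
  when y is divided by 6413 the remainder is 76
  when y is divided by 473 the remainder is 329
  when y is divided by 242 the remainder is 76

gcd(6413, 473) = 11 and 11 | (329 − 76), so the pair is consistent; merging gives y ≡ 224531 (mod 275759), where 275759 = lcm(6413, 473).
gcd(275759, 242) = 121 and 121 | (76 − 224531), so the pair is consistent; merging gives y ≡ 500290 (mod 551518), where 551518 = lcm(275759, 242).
The solution is unique modulo lcm(6413, 473, 242) = 551518.

500290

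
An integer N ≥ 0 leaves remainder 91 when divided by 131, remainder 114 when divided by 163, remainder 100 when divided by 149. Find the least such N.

1044292

Combine the congruences pairwise.
From N ≡ 91 (mod 131) write N = 91 + 131t. Substituting into N ≡ 114 (mod 163) gives 131t ≡ 23 (mod 163), and since 131⁻¹ ≡ 56 (mod 163), t ≡ 147. Hence N ≡ 91 + 131·147 = 19348 (mod 21353).
From N ≡ 19348 (mod 21353) write N = 19348 + 21353t. Substituting into N ≡ 100 (mod 149) gives 21353t ≡ 122 (mod 149), and since 46⁻¹ ≡ 81 (mod 149), t ≡ 48. Hence N ≡ 19348 + 21353·48 = 1044292 (mod 3181597).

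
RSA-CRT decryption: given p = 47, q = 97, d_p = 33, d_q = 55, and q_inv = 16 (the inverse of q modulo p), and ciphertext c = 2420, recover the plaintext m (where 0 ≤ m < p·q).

m₁ = c^(d_p) mod p: c ≡ 23 (mod 47), and 23^33 mod 47 = 33.
m₂ = c^(d_q) mod q: c ≡ 92 (mod 97), and 92^55 mod 97 = 40.
h = q_inv·(m₁ − m₂) mod p = 16·(33 − 40) mod 47 = 29.
m = m₂ + h·q = 40 + 29·97 = 2853.

2853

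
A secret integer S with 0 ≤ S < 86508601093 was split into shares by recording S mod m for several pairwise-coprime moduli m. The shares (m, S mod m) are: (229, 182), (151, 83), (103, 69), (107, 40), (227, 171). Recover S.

67491373219

The moduli are pairwise coprime; N = 229·151·103·107·227 = 86508601093.
N/229 = 377766817; 377766817 ≡ 173 (mod 229); 173·184 ≡ 1, so inverse 184.
N/151 = 572904643; 572904643 ≡ 73 (mod 151); 73·60 ≡ 1, so inverse 60.
N/103 = 839889331; 839889331 ≡ 36 (mod 103); 36·83 ≡ 1, so inverse 83.
N/107 = 808491599; 808491599 ≡ 27 (mod 107); 27·4 ≡ 1, so inverse 4.
N/227 = 381095159; 381095159 ≡ 68 (mod 227); 68·217 ≡ 1, so inverse 217.
S ≡ 182·377766817·184 + 83·572904643·60 + 69·839889331·83 + 40·808491599·4 + 171·381095159·217 = 34584423209326.
34584423209326 mod 86508601093 = 67491373219.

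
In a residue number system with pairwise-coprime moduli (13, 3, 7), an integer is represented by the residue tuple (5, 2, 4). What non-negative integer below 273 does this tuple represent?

200

The moduli are pairwise coprime; N = 13·3·7 = 273.
N/13 = 21; 21 ≡ 8 (mod 13); 8·5 ≡ 1, so inverse 5.
N/3 = 91; 91 ≡ 1 (mod 3), inverse 1.
N/7 = 39; 39 ≡ 4 (mod 7); 4·2 ≡ 1, so inverse 2.
x ≡ 5·21·5 + 2·91·1 + 4·39·2 = 1019.
1019 mod 273 = 200.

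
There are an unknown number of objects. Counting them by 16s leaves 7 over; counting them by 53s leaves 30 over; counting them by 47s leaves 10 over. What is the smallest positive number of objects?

From N ≡ 7 (mod 16) write N = 7 + 16t. Substituting into N ≡ 30 (mod 53) gives 16t ≡ 23 (mod 53), and since 16⁻¹ ≡ 10 (mod 53), t ≡ 18. Hence N ≡ 7 + 16·18 = 295 (mod 848).
From N ≡ 295 (mod 848) write N = 295 + 848t. Substituting into N ≡ 10 (mod 47) gives 848t ≡ 44 (mod 47), and since 2⁻¹ ≡ 24 (mod 47), t ≡ 22. Hence N ≡ 295 + 848·22 = 18951 (mod 39856).

18951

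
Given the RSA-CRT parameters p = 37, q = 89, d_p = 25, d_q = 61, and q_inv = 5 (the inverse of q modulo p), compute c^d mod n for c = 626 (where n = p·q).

m₁ = c^(d_p) mod p: c ≡ 34 (mod 37), and 34^25 mod 37 = 33.
m₂ = c^(d_q) mod q: c ≡ 3 (mod 89), and 3^61 mod 89 = 83.
h = q_inv·(m₁ − m₂) mod p = 5·(33 − 83) mod 37 = 9.
m = m₂ + h·q = 83 + 9·89 = 884.

884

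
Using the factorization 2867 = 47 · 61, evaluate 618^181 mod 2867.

Mod 47: 618 ≡ 7; by Fermat, exponent reduces to 181 mod 46 = 43; 7^43 ≡ 37 (mod 47).
Mod 61: 618 ≡ 8; by Fermat, exponent reduces to 181 mod 60 = 1; 8^1 ≡ 8 (mod 61).
Combine by CRT: x ≡ 37 (mod 47), x ≡ 8 (mod 61) ⇒ x ≡ 2387 (mod 2867).

2387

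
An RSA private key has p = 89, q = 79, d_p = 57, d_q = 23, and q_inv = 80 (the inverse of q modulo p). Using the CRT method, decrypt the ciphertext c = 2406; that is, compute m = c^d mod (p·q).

m₁ = c^(d_p) mod p: c ≡ 3 (mod 89), and 3^57 mod 89 = 23.
m₂ = c^(d_q) mod q: c ≡ 36 (mod 79), and 36^23 mod 79 = 40.
h = q_inv·(m₁ − m₂) mod p = 80·(23 − 40) mod 89 = 64.
m = m₂ + h·q = 40 + 64·79 = 5096.

5096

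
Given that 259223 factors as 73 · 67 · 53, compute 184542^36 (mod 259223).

183669

Mod 73: 184542 ≡ 71; 71^36 ≡ 1 (mod 73).
Mod 67: 184542 ≡ 24; 24^36 ≡ 22 (mod 67).
Mod 53: 184542 ≡ 49; 49^36 ≡ 24 (mod 53).
Combine by CRT: x ≡ 1 (mod 73), x ≡ 22 (mod 67), x ≡ 24 (mod 53) ⇒ x ≡ 183669 (mod 259223).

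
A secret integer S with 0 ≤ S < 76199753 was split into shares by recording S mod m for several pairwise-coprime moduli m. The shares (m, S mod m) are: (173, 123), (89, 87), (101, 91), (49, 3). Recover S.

52492821

The moduli are pairwise coprime; N = 173·89·101·49 = 76199753.
N/173 = 440461; 440461 ≡ 3 (mod 173); 3·58 ≡ 1, so inverse 58.
N/89 = 856177; 856177 ≡ 86 (mod 89); 86·59 ≡ 1, so inverse 59.
N/101 = 754453; 754453 ≡ 84 (mod 101); 84·95 ≡ 1, so inverse 95.
N/49 = 1555097; 1555097 ≡ 33 (mod 49); 33·3 ≡ 1, so inverse 3.
S ≡ 123·440461·58 + 87·856177·59 + 91·754453·95 + 3·1555097·3 = 14073247373.
14073247373 mod 76199753 = 52492821.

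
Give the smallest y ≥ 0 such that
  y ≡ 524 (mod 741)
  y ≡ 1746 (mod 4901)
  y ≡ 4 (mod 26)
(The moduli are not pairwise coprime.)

403628

Combine the congruences pairwise.
gcd(741, 4901) = 13 and 13 | (1746 − 524), so the pair is consistent; merging gives y ≡ 124271 (mod 279357), where 279357 = lcm(741, 4901).
gcd(279357, 26) = 13 and 13 | (4 − 124271), so the pair is consistent; merging gives y ≡ 403628 (mod 558714), where 558714 = lcm(279357, 26).
The solution is unique modulo lcm(741, 4901, 26) = 558714.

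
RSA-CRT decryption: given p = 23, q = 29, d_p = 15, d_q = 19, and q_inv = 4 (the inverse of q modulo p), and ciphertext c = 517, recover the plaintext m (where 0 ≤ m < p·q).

m₁ = c^(d_p) mod p: c ≡ 11 (mod 23), and 11^15 mod 23 = 10.
m₂ = c^(d_q) mod q: c ≡ 24 (mod 29), and 24^19 mod 29 = 7.
h = q_inv·(m₁ − m₂) mod p = 4·(10 − 7) mod 23 = 12.
m = m₂ + h·q = 7 + 12·29 = 355.

355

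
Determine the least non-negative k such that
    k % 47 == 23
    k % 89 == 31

1010

From k ≡ 23 (mod 47) write k = 23 + 47t. Substituting into k ≡ 31 (mod 89) gives 47t ≡ 8 (mod 89), and since 47⁻¹ ≡ 36 (mod 89), t ≡ 21. Hence k ≡ 23 + 47·21 = 1010 (mod 4183).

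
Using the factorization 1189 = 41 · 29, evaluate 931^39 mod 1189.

Mod 41: 931 ≡ 29; 29^39 ≡ 17 (mod 41).
Mod 29: 931 ≡ 3; by Fermat, exponent reduces to 39 mod 28 = 11; 3^11 ≡ 15 (mod 29).
Combine by CRT: x ≡ 17 (mod 41), x ≡ 15 (mod 29) ⇒ x ≡ 1001 (mod 1189).

1001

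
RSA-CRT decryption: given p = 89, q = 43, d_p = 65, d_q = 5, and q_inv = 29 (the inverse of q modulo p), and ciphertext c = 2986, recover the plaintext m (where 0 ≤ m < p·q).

2739

m₁ = c^(d_p) mod p: c ≡ 49 (mod 89), and 49^65 mod 89 = 69.
m₂ = c^(d_q) mod q: c ≡ 19 (mod 43), and 19^5 mod 43 = 30.
h = q_inv·(m₁ − m₂) mod p = 29·(69 − 30) mod 89 = 63.
m = m₂ + h·q = 30 + 63·43 = 2739.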